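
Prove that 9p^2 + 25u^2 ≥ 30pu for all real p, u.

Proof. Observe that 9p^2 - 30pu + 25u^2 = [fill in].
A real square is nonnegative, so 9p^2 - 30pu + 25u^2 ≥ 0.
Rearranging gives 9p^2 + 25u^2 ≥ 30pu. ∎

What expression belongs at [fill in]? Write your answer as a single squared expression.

(3p - 5u)^2

The leading and trailing coefficients are 3^2 and 5^2, and 30 = 2·3·5, so the trinomial is (3p - 5u)^2.
Hence 9p^2 - 30pu + 25u^2 ≥ 0.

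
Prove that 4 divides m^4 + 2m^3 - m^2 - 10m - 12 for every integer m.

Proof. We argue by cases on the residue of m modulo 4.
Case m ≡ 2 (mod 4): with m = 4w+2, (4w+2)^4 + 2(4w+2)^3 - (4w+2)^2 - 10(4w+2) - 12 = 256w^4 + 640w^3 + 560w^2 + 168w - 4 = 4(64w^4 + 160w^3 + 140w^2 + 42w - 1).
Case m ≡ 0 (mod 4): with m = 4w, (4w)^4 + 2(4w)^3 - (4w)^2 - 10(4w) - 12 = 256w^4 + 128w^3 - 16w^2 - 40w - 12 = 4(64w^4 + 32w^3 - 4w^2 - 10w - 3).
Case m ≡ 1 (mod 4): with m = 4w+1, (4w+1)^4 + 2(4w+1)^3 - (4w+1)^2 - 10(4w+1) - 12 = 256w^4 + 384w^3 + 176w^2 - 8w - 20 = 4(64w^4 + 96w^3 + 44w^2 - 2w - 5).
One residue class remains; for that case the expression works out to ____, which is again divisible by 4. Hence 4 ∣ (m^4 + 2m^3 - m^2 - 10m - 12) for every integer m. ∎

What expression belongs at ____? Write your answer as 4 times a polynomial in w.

4(64w^4 + 224w^3 + 284w^2 + 146w + 21)

The residues treated are {2, 0, 1}, so the missing case is m ≡ 3 (mod 4); write m = 4w+3.
Then (4w+3)^4 + 2(4w+3)^3 - (4w+3)^2 - 10(4w+3) - 12 = 256w^4 + 896w^3 + 1136w^2 + 584w + 84 = 4(64w^4 + 224w^3 + 284w^2 + 146w + 21).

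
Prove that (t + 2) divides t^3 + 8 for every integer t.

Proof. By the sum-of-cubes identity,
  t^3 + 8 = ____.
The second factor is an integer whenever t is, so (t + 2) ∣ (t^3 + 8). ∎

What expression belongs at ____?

Polynomial division of t^3 + 8 by t + 2 leaves remainder 0 and quotient t^2 - 2t + 4.
Hence t^3 + 8 = (t + 2)(t^2 - 2t + 4).

(t + 2)(t^2 - 2t + 4)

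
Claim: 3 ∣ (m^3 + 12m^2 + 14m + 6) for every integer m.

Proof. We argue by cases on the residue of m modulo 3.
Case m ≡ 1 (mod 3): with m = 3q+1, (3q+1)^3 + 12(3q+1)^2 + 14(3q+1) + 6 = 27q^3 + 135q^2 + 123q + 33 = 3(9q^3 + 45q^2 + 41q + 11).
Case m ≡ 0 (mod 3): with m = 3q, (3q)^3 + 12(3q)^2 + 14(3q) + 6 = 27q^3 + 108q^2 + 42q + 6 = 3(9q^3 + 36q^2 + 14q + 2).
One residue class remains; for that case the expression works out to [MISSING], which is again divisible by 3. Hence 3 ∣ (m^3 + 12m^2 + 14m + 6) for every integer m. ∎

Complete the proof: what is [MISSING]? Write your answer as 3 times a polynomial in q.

3(9q^3 + 54q^2 + 74q + 30)

Only m ≡ 2 (mod 3) is unaccounted for. Put m = 3q+2:
(3q+2)^3 + 12(3q+2)^2 + 14(3q+2) + 6 expands to 27q^3 + 162q^2 + 222q + 90,
and factoring out 3 leaves 3(9q^3 + 54q^2 + 74q + 30).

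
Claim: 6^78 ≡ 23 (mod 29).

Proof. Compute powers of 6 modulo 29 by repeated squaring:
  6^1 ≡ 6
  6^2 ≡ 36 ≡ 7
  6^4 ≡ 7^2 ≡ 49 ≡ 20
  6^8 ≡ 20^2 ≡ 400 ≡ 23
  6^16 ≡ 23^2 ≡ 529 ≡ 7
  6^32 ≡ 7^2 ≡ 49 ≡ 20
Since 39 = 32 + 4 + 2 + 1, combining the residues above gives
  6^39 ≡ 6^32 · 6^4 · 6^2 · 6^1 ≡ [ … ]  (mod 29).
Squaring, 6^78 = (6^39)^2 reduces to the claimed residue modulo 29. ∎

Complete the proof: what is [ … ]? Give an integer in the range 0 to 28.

9

Multiply the listed residues: 20 · 20 · 7 · 6 = 400 → 2800 → 16800.
Reducing modulo 29: 16800 = 579·29 + 9, so 6^39 ≡ 9.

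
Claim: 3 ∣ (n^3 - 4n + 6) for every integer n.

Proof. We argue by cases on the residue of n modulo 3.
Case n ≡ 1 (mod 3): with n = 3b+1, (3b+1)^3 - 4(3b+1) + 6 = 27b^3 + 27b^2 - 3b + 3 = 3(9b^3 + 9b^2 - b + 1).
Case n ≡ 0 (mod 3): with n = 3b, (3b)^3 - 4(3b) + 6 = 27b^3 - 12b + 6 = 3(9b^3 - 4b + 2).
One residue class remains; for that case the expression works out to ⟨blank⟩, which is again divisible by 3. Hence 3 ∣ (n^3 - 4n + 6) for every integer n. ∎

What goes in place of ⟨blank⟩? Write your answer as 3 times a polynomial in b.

3(9b^3 + 18b^2 + 8b + 2)

The residues treated are {1, 0}, so the missing case is n ≡ 2 (mod 3); write n = 3b+2.
Then (3b+2)^3 - 4(3b+2) + 6 = 27b^3 + 54b^2 + 24b + 6 = 3(9b^3 + 18b^2 + 8b + 2).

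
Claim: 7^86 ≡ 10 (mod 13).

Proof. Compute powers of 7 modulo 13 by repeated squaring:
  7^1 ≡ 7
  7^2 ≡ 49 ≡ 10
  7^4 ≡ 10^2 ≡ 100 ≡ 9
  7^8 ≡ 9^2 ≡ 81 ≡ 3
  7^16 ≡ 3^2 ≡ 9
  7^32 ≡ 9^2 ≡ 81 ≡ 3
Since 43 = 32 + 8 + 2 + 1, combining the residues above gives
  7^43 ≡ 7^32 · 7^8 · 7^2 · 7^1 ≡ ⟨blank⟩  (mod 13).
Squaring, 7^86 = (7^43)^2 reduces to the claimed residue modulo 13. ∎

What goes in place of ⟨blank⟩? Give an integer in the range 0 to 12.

Multiply the listed residues: 3 · 3 · 10 · 7 = 9 → 90 → 630.
Reducing modulo 13: 630 = 48·13 + 6, so 7^43 ≡ 6.

6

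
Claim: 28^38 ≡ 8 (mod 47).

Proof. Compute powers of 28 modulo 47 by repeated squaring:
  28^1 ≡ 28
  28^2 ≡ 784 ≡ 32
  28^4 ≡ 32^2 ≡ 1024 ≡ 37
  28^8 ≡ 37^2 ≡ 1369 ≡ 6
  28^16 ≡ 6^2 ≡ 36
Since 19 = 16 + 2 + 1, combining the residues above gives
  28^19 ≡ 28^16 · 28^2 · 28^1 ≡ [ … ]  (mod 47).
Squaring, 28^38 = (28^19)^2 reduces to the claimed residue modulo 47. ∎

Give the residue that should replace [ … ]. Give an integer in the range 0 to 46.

28^16 · 28^2 · 28^1 ≡ 36 · 32 · 28 = 32256.
32256 mod 47 = 14, so 28^19 ≡ 14 (mod 47).

14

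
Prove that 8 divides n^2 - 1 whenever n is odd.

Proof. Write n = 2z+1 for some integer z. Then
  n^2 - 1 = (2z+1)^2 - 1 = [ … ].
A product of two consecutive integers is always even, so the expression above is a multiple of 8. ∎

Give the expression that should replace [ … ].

4z(z + 1)

(2z+1)^2 - 1 = 4z^2 + 4z + 1 - 1 = 4z^2 + 4z = 4z(z+1).
Since z and z+1 are consecutive, z(z+1) is even, and 4·(even) is a multiple of 8.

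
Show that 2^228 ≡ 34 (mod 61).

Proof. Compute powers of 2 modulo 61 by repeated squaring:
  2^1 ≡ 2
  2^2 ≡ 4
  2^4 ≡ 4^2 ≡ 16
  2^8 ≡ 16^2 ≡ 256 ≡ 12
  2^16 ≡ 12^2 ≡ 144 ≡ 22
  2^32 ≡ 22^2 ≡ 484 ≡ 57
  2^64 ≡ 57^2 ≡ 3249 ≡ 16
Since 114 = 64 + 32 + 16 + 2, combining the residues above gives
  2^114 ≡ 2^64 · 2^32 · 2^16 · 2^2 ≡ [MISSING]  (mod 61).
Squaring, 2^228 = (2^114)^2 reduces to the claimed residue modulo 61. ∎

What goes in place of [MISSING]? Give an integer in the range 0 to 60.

41

Multiply the listed residues: 16 · 57 · 22 · 4 = 912 → 20064 → 80256.
Reducing modulo 61: 80256 = 1315·61 + 41, so 2^114 ≡ 41.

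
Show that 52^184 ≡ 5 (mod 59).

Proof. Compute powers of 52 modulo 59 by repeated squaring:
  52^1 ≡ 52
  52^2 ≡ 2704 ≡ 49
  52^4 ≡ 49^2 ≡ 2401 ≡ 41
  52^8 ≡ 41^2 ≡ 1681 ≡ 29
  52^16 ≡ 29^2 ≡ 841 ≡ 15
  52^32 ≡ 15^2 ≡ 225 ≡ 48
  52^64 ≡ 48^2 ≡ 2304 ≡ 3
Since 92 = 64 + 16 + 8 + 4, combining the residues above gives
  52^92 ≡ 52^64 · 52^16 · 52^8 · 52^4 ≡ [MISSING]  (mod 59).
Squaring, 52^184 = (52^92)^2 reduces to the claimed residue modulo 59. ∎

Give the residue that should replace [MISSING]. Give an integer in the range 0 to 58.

52^64 · 52^16 · 52^8 · 52^4 ≡ 3 · 15 · 29 · 41 = 53505.
53505 mod 59 = 51, so 52^92 ≡ 51 (mod 59).

51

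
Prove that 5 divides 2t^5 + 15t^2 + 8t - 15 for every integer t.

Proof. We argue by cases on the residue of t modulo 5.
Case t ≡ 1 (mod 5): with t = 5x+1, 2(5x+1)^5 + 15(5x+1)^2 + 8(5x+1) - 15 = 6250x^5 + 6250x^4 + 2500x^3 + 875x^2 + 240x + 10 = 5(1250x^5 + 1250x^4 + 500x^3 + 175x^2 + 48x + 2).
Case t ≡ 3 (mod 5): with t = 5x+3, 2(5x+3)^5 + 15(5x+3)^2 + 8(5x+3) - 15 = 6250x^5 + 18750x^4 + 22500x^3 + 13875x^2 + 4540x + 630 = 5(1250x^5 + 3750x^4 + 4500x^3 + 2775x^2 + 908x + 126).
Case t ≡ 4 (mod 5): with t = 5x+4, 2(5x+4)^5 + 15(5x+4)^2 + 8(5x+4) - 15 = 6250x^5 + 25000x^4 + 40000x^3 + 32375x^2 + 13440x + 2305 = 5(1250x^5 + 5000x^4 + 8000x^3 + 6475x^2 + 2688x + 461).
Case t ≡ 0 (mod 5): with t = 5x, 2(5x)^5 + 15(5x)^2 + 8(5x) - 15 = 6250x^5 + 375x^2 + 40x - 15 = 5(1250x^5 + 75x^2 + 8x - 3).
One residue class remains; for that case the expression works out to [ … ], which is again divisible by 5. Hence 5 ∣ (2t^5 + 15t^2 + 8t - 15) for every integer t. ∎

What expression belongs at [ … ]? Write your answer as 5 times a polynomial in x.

Only t ≡ 2 (mod 5) is unaccounted for. Put t = 5x+2:
2(5x+2)^5 + 15(5x+2)^2 + 8(5x+2) - 15 expands to 6250x^5 + 12500x^4 + 10000x^3 + 4375x^2 + 1140x + 125,
and factoring out 5 leaves 5(1250x^5 + 2500x^4 + 2000x^3 + 875x^2 + 228x + 25).

5(1250x^5 + 2500x^4 + 2000x^3 + 875x^2 + 228x + 25)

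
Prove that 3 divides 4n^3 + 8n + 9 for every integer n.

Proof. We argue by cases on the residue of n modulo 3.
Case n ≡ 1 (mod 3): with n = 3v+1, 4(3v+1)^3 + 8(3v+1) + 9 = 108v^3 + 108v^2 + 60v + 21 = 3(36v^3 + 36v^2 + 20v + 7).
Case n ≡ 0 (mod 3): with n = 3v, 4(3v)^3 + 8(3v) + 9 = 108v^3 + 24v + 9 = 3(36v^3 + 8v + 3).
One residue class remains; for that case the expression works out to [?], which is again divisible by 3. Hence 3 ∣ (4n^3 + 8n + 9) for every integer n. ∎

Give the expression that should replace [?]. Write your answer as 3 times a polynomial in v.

3(36v^3 + 72v^2 + 56v + 19)

Only n ≡ 2 (mod 3) is unaccounted for. Put n = 3v+2:
4(3v+2)^3 + 8(3v+2) + 9 expands to 108v^3 + 216v^2 + 168v + 57,
and factoring out 3 leaves 3(36v^3 + 72v^2 + 56v + 19).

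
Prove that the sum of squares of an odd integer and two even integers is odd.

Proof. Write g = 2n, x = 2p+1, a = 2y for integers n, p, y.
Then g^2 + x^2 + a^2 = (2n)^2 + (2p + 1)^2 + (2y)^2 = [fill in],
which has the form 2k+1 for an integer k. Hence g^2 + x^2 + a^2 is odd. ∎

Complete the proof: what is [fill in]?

2(2n^2 + 2p^2 + 2p + 2y^2) + 1

(2n)^2 + (2p + 1)^2 + (2y)^2 = 4n^2 + 4p^2 + 4p + 4y^2 + 1
= 2(2n^2 + 2p^2 + 2p + 2y^2) + 1.
Since 2n^2 + 2p^2 + 2p + 2y^2 is an integer, the sum of squares is of the form 2k+1 for an integer k.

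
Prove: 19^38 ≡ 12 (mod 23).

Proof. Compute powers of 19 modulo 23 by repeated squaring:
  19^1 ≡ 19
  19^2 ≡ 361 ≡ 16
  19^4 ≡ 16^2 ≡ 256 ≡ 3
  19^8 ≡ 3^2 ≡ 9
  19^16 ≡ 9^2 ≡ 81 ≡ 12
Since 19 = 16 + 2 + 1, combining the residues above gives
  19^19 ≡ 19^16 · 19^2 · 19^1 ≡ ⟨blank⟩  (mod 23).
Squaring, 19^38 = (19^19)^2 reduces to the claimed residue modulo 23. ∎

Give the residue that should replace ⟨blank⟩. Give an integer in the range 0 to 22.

14

19^16 · 19^2 · 19^1 ≡ 12 · 16 · 19 = 3648.
3648 mod 23 = 14, so 19^19 ≡ 14 (mod 23).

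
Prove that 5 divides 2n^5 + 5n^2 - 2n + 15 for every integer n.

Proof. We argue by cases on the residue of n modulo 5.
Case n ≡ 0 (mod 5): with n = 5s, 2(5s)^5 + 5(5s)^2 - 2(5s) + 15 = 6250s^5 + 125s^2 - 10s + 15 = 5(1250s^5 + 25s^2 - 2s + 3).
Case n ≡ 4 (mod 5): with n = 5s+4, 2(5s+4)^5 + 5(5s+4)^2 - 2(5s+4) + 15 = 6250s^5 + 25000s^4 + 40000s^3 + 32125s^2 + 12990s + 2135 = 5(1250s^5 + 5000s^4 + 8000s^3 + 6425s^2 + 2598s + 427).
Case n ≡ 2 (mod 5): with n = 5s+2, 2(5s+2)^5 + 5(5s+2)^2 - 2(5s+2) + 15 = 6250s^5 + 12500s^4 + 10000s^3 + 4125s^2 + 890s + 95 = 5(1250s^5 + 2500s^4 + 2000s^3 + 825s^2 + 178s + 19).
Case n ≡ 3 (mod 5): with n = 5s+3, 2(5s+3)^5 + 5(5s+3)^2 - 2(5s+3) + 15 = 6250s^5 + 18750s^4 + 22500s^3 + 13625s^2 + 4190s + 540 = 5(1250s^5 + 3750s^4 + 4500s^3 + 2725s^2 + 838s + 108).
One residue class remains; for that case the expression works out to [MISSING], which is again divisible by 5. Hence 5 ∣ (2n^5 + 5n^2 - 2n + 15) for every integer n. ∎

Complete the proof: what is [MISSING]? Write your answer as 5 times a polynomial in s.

5(1250s^5 + 1250s^4 + 500s^3 + 125s^2 + 18s + 4)

Only n ≡ 1 (mod 5) is unaccounted for. Put n = 5s+1:
2(5s+1)^5 + 5(5s+1)^2 - 2(5s+1) + 15 expands to 6250s^5 + 6250s^4 + 2500s^3 + 625s^2 + 90s + 20,
and factoring out 5 leaves 5(1250s^5 + 1250s^4 + 500s^3 + 125s^2 + 18s + 4).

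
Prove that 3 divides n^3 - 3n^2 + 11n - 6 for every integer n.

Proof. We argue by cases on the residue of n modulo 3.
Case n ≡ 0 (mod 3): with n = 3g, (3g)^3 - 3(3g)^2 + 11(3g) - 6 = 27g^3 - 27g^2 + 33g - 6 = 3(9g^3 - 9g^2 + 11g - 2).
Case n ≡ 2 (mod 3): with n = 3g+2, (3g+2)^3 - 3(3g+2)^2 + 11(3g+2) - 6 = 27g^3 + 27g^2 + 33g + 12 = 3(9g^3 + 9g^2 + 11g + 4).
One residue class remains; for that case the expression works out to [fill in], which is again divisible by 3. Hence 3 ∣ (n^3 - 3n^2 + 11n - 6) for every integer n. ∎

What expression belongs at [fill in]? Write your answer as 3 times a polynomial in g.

3(9g^3 + 8g + 1)

Only n ≡ 1 (mod 3) is unaccounted for. Put n = 3g+1:
(3g+1)^3 - 3(3g+1)^2 + 11(3g+1) - 6 expands to 27g^3 + 24g + 3,
and factoring out 3 leaves 3(9g^3 + 8g + 1).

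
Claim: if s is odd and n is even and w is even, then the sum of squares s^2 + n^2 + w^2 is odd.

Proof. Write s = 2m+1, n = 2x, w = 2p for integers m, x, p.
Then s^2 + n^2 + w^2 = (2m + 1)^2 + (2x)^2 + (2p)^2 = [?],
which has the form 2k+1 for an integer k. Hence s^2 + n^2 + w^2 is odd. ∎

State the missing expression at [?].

2(2m^2 + 2m + 2p^2 + 2x^2) + 1

(2m + 1)^2 + (2x)^2 + (2p)^2 = 4m^2 + 4m + 4p^2 + 4x^2 + 1
= 2(2m^2 + 2m + 2p^2 + 2x^2) + 1.
Since 2m^2 + 2m + 2p^2 + 2x^2 is an integer, the sum of squares is of the form 2k+1 for an integer k.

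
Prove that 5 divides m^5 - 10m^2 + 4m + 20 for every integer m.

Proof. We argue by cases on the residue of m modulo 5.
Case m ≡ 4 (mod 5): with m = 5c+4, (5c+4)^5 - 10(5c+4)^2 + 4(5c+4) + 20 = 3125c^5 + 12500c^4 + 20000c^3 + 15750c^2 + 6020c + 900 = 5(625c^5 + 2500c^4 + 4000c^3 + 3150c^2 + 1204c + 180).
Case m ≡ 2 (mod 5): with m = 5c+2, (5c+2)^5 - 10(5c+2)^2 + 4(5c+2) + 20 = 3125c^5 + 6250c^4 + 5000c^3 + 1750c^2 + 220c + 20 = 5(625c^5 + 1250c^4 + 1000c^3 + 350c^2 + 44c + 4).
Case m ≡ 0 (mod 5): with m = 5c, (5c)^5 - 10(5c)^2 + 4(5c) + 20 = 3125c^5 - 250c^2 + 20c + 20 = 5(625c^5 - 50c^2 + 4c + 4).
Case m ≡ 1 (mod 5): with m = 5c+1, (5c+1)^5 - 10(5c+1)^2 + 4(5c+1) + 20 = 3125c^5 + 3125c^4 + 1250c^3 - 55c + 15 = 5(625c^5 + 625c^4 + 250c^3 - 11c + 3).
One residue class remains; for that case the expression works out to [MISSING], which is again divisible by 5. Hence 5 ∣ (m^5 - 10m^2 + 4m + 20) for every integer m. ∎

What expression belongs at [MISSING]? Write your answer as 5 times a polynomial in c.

5(625c^5 + 1875c^4 + 2250c^3 + 1300c^2 + 349c + 37)

The residues treated are {4, 2, 0, 1}, so the missing case is m ≡ 3 (mod 5); write m = 5c+3.
Then (5c+3)^5 - 10(5c+3)^2 + 4(5c+3) + 20 = 3125c^5 + 9375c^4 + 11250c^3 + 6500c^2 + 1745c + 185 = 5(625c^5 + 1875c^4 + 2250c^3 + 1300c^2 + 349c + 37).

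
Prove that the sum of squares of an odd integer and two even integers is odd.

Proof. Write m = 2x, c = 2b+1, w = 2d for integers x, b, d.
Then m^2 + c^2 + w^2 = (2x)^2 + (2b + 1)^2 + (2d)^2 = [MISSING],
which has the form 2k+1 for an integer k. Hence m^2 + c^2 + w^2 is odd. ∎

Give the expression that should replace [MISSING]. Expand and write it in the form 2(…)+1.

(2x)^2 + (2b + 1)^2 + (2d)^2 = 4b^2 + 4b + 4d^2 + 4x^2 + 1
= 2(2b^2 + 2b + 2d^2 + 2x^2) + 1.
Since 2b^2 + 2b + 2d^2 + 2x^2 is an integer, the sum of squares is of the form 2k+1 for an integer k.

2(2b^2 + 2b + 2d^2 + 2x^2) + 1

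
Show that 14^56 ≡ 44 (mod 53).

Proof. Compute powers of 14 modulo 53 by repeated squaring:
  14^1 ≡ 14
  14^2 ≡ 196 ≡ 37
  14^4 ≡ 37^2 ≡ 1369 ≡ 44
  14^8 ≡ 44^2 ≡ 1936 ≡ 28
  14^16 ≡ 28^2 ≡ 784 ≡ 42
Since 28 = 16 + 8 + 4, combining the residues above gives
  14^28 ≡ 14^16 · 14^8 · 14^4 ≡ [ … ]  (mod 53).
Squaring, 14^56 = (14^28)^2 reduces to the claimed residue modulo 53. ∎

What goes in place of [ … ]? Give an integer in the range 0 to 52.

Multiply the listed residues: 42 · 28 · 44 = 1176 → 51744.
Reducing modulo 53: 51744 = 976·53 + 16, so 14^28 ≡ 16.

16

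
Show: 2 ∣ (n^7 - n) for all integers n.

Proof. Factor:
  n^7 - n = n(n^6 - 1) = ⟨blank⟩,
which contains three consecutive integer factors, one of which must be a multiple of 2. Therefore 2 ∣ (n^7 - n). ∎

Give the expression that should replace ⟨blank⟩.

(n - 1)n(n + 1)(n^4 + n^2 + 1)

n^6 - 1 = (n^2 - 1)(n^4 + n^2 + 1), and n^2 - 1 = (n-1)(n+1).
So n(n^6 - 1) = (n - 1)n(n + 1)(n^4 + n^2 + 1).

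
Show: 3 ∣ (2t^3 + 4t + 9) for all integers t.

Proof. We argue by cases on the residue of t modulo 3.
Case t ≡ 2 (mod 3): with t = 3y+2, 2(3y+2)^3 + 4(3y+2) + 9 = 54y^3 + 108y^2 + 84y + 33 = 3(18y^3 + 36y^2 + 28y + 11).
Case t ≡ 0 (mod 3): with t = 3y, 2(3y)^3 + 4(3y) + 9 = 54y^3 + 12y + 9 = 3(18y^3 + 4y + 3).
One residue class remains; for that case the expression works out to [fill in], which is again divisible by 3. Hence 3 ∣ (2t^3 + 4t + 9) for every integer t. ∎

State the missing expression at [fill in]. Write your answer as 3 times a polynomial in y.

3(18y^3 + 18y^2 + 10y + 5)

The residues treated are {2, 0}, so the missing case is t ≡ 1 (mod 3); write t = 3y+1.
Then 2(3y+1)^3 + 4(3y+1) + 9 = 54y^3 + 54y^2 + 30y + 15 = 3(18y^3 + 18y^2 + 10y + 5).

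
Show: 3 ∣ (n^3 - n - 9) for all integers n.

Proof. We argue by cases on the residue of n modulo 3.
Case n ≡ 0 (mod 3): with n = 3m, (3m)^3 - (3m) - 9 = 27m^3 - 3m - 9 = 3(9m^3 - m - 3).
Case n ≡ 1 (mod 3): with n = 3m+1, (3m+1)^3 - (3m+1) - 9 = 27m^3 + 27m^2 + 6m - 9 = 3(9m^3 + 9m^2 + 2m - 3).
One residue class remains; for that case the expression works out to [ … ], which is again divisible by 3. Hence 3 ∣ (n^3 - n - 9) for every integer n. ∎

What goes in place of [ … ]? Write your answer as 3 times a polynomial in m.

The residues treated are {0, 1}, so the missing case is n ≡ 2 (mod 3); write n = 3m+2.
Then (3m+2)^3 - (3m+2) - 9 = 27m^3 + 54m^2 + 33m - 3 = 3(9m^3 + 18m^2 + 11m - 1).

3(9m^3 + 18m^2 + 11m - 1)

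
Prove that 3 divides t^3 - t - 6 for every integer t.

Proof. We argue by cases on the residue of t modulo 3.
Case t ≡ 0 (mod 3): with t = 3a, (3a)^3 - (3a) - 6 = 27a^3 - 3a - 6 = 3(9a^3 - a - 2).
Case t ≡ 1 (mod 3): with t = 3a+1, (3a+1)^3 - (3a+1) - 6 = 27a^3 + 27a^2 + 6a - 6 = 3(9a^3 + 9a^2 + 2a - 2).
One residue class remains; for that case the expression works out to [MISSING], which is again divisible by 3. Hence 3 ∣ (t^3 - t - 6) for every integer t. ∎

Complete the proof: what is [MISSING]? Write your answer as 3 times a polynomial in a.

3(9a^3 + 18a^2 + 11a)

The residues treated are {0, 1}, so the missing case is t ≡ 2 (mod 3); write t = 3a+2.
Then (3a+2)^3 - (3a+2) - 6 = 27a^3 + 54a^2 + 33a = 3(9a^3 + 18a^2 + 11a).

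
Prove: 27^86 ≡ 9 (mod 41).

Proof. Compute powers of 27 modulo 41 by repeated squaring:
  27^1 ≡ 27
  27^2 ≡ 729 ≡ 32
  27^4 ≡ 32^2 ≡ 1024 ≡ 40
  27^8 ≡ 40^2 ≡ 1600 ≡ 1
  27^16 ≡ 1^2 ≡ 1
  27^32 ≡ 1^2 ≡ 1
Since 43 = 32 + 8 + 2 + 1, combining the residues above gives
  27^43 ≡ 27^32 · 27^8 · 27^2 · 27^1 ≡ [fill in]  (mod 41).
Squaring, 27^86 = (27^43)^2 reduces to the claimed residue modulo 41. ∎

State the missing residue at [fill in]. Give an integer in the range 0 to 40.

3

27^32 · 27^8 · 27^2 · 27^1 ≡ 1 · 1 · 32 · 27 = 864.
864 mod 41 = 3, so 27^43 ≡ 3 (mod 41).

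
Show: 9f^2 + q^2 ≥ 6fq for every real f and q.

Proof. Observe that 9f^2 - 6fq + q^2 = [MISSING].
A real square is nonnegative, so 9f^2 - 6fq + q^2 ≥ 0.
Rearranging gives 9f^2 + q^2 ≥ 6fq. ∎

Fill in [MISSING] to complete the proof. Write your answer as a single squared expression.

The leading and trailing coefficients are 3^2 and 1^2, and 6 = 2·3·1, so the trinomial is (3f - q)^2.
Hence 9f^2 - 6fq + q^2 ≥ 0.

(3f - q)^2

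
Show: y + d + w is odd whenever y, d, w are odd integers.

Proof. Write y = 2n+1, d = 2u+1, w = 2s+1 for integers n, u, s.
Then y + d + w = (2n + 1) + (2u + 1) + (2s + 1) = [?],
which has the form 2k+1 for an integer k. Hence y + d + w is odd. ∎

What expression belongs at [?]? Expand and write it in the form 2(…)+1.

2(n + s + u + 1) + 1

(2n + 1) + (2u + 1) + (2s + 1) = 2n + 2s + 2u + 3
= 2(n + s + u + 1) + 1.
Since n + s + u + 1 is an integer, the sum is of the form 2k+1 for an integer k.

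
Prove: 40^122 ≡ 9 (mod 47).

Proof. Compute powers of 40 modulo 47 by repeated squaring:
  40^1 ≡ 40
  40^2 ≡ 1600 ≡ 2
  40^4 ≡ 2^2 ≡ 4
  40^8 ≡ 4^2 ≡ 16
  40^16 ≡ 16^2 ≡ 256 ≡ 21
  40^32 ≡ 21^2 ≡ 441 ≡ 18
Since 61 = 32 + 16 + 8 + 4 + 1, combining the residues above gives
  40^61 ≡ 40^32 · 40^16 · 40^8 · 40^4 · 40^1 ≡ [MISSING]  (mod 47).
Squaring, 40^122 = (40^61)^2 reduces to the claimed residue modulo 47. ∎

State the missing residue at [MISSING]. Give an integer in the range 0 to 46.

44

40^32 · 40^16 · 40^8 · 40^4 · 40^1 ≡ 18 · 21 · 16 · 4 · 40 = 967680.
967680 mod 47 = 44, so 40^61 ≡ 44 (mod 47).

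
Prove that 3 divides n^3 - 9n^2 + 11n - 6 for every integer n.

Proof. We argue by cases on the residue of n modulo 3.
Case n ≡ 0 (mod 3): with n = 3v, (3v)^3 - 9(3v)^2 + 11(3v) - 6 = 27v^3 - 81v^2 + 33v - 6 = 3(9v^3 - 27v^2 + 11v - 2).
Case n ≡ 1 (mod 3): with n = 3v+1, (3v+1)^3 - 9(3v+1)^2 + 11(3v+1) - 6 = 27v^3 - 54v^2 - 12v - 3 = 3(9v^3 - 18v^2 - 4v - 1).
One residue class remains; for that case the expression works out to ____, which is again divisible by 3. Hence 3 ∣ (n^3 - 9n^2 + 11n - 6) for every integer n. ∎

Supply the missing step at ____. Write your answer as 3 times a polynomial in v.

3(9v^3 - 9v^2 - 13v - 4)

The residues treated are {0, 1}, so the missing case is n ≡ 2 (mod 3); write n = 3v+2.
Then (3v+2)^3 - 9(3v+2)^2 + 11(3v+2) - 6 = 27v^3 - 27v^2 - 39v - 12 = 3(9v^3 - 9v^2 - 13v - 4).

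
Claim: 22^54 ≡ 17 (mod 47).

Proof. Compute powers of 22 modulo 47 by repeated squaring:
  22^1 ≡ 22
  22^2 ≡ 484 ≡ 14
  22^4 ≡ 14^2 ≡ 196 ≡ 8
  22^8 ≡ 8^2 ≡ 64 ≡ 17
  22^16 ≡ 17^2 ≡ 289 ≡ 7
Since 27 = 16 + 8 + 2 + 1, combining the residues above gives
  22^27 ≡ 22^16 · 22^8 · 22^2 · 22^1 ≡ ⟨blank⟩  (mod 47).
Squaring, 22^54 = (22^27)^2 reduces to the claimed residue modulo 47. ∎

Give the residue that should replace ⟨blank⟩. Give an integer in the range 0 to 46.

39

Multiply the listed residues: 7 · 17 · 14 · 22 = 119 → 1666 → 36652.
Reducing modulo 47: 36652 = 779·47 + 39, so 22^27 ≡ 39.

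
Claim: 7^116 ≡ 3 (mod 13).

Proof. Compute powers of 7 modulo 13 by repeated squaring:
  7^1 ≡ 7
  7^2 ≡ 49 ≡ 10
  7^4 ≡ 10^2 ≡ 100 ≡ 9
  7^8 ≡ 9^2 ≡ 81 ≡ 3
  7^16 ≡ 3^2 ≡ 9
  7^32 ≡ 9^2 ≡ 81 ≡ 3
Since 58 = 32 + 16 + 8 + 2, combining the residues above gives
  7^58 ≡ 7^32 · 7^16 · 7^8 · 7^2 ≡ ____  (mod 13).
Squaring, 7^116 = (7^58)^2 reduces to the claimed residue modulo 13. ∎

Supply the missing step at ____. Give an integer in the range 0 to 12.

7^32 · 7^16 · 7^8 · 7^2 ≡ 3 · 9 · 3 · 10 = 810.
810 mod 13 = 4, so 7^58 ≡ 4 (mod 13).

4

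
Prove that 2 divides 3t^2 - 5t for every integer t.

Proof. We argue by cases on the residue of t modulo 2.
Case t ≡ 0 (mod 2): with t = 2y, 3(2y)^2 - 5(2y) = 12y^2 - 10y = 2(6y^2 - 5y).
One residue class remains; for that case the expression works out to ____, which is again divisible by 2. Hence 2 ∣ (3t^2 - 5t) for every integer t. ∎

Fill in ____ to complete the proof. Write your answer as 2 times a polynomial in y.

2(6y^2 + y - 1)

Only t ≡ 1 (mod 2) is unaccounted for. Put t = 2y+1:
3(2y+1)^2 - 5(2y+1) expands to 12y^2 + 2y - 2,
and factoring out 2 leaves 2(6y^2 + y - 1).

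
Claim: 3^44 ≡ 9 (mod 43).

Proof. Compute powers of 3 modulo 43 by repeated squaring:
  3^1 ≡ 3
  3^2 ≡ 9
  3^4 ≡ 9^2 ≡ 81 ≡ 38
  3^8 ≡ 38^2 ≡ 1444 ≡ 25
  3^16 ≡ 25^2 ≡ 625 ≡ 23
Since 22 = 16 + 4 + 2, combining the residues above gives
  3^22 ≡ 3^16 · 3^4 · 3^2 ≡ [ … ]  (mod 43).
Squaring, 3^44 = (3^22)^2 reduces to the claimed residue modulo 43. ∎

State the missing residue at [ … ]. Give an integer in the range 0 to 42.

Multiply the listed residues: 23 · 38 · 9 = 874 → 7866.
Reducing modulo 43: 7866 = 182·43 + 40, so 3^22 ≡ 40.

40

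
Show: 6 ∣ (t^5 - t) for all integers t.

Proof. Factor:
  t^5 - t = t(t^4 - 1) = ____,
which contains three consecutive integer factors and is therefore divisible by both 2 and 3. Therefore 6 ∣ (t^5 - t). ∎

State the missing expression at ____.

(t - 1)t(t + 1)(t^2 + 1)

t^4 - 1 = (t^2 - 1)(t^2 + 1), and t^2 - 1 = (t-1)(t+1).
So t(t^4 - 1) = (t - 1)t(t + 1)(t^2 + 1).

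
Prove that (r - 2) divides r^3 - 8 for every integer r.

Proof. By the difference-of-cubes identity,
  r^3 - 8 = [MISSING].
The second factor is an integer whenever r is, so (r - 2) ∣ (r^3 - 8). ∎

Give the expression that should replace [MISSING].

a^3 - b^3 = (a - b)(a^2 + ab + b^2). With a = r, b = 2:
r^3 - 8 = (r - 2)(r^2 + 2r + 4).

(r - 2)(r^2 + 2r + 4)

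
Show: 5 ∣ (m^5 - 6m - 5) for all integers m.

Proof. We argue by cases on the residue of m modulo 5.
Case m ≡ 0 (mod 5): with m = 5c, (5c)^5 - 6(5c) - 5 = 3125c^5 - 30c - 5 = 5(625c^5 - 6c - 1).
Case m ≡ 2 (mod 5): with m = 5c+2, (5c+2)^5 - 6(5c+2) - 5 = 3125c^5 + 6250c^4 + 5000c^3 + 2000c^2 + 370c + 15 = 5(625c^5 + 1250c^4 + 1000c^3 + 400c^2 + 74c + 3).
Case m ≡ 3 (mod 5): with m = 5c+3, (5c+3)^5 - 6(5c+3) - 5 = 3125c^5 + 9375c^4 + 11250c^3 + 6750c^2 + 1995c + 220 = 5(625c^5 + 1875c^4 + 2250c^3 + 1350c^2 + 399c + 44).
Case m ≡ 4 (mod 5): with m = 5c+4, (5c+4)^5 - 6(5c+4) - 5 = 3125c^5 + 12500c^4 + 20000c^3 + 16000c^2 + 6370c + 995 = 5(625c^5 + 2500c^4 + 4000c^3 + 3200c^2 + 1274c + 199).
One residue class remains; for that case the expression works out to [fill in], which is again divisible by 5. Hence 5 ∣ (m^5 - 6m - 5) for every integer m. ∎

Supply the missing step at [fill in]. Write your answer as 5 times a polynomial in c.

5(625c^5 + 625c^4 + 250c^3 + 50c^2 - c - 2)

Only m ≡ 1 (mod 5) is unaccounted for. Put m = 5c+1:
(5c+1)^5 - 6(5c+1) - 5 expands to 3125c^5 + 3125c^4 + 1250c^3 + 250c^2 - 5c - 10,
and factoring out 5 leaves 5(625c^5 + 625c^4 + 250c^3 + 50c^2 - c - 2).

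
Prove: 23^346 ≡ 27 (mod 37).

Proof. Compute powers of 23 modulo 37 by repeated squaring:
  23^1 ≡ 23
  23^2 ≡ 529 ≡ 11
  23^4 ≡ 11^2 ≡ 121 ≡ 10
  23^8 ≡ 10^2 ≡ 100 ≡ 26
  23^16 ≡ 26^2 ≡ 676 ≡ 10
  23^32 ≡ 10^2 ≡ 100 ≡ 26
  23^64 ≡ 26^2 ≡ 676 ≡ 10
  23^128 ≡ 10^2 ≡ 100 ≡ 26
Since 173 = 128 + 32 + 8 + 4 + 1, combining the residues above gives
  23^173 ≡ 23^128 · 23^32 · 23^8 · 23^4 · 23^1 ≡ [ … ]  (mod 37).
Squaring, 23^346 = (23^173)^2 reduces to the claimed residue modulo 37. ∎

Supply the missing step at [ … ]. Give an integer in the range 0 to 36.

Multiply the listed residues: 26 · 26 · 26 · 10 · 23 = 676 → 17576 → 175760 → 4042480.
Reducing modulo 37: 4042480 = 109256·37 + 8, so 23^173 ≡ 8.

8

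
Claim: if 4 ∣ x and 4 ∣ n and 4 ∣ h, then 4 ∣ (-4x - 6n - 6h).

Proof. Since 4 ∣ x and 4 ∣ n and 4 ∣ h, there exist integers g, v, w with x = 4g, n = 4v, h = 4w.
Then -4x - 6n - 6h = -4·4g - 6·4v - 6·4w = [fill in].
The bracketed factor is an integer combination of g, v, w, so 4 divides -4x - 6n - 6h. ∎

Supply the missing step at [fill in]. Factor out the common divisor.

Pull the common 4 out of every term: -4·4g - 6·4v - 6·4w = 4(-4g - 6v - 6w).
-4g - 6v - 6w is an integer, which exhibits the divisibility.

4(-4g - 6v - 6w)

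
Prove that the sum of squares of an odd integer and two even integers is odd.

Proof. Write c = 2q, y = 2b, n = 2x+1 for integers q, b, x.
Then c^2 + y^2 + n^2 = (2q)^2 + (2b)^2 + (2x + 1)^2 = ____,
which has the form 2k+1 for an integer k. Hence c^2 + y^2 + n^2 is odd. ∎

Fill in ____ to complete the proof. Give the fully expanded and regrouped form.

Expanding: (2q)^2 + (2b)^2 + (2x + 1)^2 = 4b^2 + 4q^2 + 4x^2 + 4x + 1.
Every term except the constant is even, so this is 2(2b^2 + 2q^2 + 2x^2 + 2x) + 1,
and 2b^2 + 2q^2 + 2x^2 + 2x ∈ ℤ gives the required form.

2(2b^2 + 2q^2 + 2x^2 + 2x) + 1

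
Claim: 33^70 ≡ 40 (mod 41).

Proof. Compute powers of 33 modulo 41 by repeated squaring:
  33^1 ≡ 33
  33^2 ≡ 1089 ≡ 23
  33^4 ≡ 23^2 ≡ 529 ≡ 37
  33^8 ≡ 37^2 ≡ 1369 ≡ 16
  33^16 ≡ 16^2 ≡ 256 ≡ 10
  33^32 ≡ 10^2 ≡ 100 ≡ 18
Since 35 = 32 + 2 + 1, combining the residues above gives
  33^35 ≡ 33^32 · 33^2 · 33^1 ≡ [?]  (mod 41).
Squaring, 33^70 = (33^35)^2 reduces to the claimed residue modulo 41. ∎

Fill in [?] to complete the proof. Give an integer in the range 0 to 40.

9

33^32 · 33^2 · 33^1 ≡ 18 · 23 · 33 = 13662.
13662 mod 41 = 9, so 33^35 ≡ 9 (mod 41).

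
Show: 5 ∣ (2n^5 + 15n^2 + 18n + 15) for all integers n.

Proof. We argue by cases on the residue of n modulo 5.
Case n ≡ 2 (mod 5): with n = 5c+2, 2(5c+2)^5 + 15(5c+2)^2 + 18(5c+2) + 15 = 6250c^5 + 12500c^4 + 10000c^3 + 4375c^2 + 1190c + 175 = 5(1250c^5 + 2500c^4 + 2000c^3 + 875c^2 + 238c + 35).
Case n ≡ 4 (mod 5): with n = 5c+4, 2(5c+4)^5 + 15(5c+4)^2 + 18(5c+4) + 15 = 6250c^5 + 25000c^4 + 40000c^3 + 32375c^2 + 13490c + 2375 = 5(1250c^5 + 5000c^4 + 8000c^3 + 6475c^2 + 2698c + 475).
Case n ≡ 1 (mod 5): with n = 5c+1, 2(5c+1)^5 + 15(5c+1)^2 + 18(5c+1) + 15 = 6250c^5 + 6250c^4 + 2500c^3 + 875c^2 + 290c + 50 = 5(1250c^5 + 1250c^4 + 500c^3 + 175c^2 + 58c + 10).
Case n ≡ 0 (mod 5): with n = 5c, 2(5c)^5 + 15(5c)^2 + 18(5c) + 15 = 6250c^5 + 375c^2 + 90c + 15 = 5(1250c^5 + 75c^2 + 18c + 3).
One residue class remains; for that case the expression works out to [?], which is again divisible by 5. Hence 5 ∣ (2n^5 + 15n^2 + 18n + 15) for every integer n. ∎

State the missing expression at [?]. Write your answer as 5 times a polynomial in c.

Only n ≡ 3 (mod 5) is unaccounted for. Put n = 5c+3:
2(5c+3)^5 + 15(5c+3)^2 + 18(5c+3) + 15 expands to 6250c^5 + 18750c^4 + 22500c^3 + 13875c^2 + 4590c + 690,
and factoring out 5 leaves 5(1250c^5 + 3750c^4 + 4500c^3 + 2775c^2 + 918c + 138).

5(1250c^5 + 3750c^4 + 4500c^3 + 2775c^2 + 918c + 138)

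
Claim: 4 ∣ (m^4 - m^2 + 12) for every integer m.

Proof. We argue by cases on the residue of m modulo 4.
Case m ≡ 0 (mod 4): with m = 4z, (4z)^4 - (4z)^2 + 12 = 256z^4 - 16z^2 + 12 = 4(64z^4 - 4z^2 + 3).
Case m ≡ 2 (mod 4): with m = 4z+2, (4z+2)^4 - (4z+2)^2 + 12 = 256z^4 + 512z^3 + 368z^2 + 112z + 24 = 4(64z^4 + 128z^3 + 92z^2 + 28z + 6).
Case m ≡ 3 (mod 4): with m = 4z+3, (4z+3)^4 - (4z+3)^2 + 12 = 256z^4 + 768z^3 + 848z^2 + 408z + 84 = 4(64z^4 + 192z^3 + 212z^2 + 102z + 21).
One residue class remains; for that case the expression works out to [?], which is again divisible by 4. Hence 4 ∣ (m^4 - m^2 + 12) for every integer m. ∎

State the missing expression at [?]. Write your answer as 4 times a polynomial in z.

4(64z^4 + 64z^3 + 20z^2 + 2z + 3)

The residues treated are {0, 2, 3}, so the missing case is m ≡ 1 (mod 4); write m = 4z+1.
Then (4z+1)^4 - (4z+1)^2 + 12 = 256z^4 + 256z^3 + 80z^2 + 8z + 12 = 4(64z^4 + 64z^3 + 20z^2 + 2z + 3).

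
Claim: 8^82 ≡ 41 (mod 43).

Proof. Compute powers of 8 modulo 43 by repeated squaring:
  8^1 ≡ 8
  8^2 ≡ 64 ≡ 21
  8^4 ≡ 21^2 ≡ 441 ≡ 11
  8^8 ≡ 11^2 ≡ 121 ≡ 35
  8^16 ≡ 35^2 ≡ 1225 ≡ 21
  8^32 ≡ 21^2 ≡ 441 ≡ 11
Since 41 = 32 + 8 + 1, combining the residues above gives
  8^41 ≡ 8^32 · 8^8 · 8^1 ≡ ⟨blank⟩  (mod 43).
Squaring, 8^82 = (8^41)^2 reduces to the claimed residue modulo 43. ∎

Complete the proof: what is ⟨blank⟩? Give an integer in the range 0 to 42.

27

Multiply the listed residues: 11 · 35 · 8 = 385 → 3080.
Reducing modulo 43: 3080 = 71·43 + 27, so 8^41 ≡ 27.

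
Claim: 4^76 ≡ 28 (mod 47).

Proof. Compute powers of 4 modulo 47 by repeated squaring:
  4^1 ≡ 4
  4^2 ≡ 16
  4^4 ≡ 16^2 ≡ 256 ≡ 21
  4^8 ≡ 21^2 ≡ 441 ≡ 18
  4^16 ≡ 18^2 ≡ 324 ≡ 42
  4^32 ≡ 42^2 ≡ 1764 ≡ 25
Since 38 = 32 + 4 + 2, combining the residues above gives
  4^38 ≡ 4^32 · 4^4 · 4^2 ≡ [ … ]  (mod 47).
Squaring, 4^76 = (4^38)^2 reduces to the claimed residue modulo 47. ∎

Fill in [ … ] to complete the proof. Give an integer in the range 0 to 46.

4^32 · 4^4 · 4^2 ≡ 25 · 21 · 16 = 8400.
8400 mod 47 = 34, so 4^38 ≡ 34 (mod 47).

34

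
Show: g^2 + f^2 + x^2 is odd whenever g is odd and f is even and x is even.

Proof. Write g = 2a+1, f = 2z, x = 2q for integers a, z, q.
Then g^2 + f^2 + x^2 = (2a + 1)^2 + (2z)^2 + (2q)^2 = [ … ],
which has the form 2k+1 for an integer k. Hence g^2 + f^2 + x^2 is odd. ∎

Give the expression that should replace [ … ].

(2a + 1)^2 + (2z)^2 + (2q)^2 = 4a^2 + 4a + 4q^2 + 4z^2 + 1
= 2(2a^2 + 2a + 2q^2 + 2z^2) + 1.
Since 2a^2 + 2a + 2q^2 + 2z^2 is an integer, the sum of squares is of the form 2k+1 for an integer k.

2(2a^2 + 2a + 2q^2 + 2z^2) + 1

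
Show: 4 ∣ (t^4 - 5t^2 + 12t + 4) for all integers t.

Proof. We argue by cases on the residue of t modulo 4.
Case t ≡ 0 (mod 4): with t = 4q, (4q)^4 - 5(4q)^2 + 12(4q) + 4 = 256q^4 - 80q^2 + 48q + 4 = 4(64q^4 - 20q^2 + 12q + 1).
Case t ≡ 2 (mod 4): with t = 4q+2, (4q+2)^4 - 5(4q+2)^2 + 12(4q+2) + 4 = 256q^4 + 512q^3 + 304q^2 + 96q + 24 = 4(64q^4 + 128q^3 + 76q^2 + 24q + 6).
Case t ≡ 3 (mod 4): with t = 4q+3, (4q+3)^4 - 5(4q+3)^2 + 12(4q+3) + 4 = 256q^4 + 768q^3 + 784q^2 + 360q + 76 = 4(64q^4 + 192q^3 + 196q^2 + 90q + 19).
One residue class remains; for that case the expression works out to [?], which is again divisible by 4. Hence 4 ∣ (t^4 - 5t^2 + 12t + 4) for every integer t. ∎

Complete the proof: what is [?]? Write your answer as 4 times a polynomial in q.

4(64q^4 + 64q^3 + 4q^2 + 6q + 3)

The residues treated are {0, 2, 3}, so the missing case is t ≡ 1 (mod 4); write t = 4q+1.
Then (4q+1)^4 - 5(4q+1)^2 + 12(4q+1) + 4 = 256q^4 + 256q^3 + 16q^2 + 24q + 12 = 4(64q^4 + 64q^3 + 4q^2 + 6q + 3).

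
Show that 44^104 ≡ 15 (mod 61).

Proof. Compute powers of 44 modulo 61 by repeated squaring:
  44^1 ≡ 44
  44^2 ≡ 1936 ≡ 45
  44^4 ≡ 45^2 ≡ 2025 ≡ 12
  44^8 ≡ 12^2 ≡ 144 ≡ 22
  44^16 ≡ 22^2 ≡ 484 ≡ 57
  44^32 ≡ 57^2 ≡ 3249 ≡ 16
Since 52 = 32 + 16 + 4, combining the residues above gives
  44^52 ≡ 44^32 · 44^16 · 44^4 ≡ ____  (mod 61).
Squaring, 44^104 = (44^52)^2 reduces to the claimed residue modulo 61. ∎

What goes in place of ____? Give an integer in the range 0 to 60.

25

44^32 · 44^16 · 44^4 ≡ 16 · 57 · 12 = 10944.
10944 mod 61 = 25, so 44^52 ≡ 25 (mod 61).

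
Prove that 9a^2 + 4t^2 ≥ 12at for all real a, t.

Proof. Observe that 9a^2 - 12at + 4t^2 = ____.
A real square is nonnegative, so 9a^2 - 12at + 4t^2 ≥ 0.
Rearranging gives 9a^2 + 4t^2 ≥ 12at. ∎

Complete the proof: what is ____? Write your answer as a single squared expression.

9a^2 - 12at + 4t^2 is a perfect-square trinomial: the outer terms are (3a)^2 and (2t)^2, and the cross term is -2·3a·2t.
So 9a^2 - 12at + 4t^2 = (3a - 2t)^2 ≥ 0.

(3a - 2t)^2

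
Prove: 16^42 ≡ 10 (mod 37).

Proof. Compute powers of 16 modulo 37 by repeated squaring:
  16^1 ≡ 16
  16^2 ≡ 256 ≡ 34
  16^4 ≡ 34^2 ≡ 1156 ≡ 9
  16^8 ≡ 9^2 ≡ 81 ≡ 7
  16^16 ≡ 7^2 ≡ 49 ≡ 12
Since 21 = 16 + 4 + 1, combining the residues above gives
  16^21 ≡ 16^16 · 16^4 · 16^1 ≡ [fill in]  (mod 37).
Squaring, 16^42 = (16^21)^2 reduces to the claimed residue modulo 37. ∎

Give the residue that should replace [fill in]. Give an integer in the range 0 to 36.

16^16 · 16^4 · 16^1 ≡ 12 · 9 · 16 = 1728.
1728 mod 37 = 26, so 16^21 ≡ 26 (mod 37).

26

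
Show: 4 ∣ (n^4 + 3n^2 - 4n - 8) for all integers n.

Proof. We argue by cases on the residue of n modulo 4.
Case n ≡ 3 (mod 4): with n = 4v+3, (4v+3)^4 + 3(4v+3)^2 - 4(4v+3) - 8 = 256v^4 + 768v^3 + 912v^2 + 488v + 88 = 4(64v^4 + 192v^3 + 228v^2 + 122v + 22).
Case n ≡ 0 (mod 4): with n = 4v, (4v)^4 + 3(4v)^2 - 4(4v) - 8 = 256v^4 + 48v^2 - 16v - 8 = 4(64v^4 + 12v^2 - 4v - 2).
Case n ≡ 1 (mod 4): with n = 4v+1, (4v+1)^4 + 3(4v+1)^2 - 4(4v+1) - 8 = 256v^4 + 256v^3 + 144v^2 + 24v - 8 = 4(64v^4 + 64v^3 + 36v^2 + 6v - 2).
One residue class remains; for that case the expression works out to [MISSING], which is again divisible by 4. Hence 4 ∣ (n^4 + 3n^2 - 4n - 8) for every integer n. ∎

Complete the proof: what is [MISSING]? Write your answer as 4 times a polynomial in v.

Only n ≡ 2 (mod 4) is unaccounted for. Put n = 4v+2:
(4v+2)^4 + 3(4v+2)^2 - 4(4v+2) - 8 expands to 256v^4 + 512v^3 + 432v^2 + 160v + 12,
and factoring out 4 leaves 4(64v^4 + 128v^3 + 108v^2 + 40v + 3).

4(64v^4 + 128v^3 + 108v^2 + 40v + 3)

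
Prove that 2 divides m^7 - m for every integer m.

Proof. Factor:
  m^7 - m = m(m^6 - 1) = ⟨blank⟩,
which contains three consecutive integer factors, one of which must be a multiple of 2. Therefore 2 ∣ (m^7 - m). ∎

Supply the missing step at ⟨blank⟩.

(m - 1)m(m + 1)(m^4 + m^2 + 1)

m^6 - 1 = (m^2 - 1)(m^4 + m^2 + 1), and m^2 - 1 = (m-1)(m+1).
So m(m^6 - 1) = (m - 1)m(m + 1)(m^4 + m^2 + 1).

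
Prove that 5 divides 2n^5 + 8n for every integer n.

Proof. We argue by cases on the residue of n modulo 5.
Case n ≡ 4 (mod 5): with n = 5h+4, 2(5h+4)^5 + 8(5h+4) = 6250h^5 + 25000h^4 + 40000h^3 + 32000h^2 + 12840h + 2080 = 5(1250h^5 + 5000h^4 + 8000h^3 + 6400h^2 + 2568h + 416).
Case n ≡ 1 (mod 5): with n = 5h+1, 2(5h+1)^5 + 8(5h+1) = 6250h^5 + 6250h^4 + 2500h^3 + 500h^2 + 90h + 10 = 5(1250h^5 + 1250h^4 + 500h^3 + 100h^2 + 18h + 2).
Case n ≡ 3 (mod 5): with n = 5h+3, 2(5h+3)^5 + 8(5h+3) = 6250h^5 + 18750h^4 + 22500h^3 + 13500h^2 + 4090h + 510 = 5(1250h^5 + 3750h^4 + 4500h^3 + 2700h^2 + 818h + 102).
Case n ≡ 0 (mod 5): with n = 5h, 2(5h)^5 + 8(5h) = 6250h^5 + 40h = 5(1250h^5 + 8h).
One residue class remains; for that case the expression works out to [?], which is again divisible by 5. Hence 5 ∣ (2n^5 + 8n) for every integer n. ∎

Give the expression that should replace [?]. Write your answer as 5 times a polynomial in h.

5(1250h^5 + 2500h^4 + 2000h^3 + 800h^2 + 168h + 16)

The residues treated are {4, 1, 3, 0}, so the missing case is n ≡ 2 (mod 5); write n = 5h+2.
Then 2(5h+2)^5 + 8(5h+2) = 6250h^5 + 12500h^4 + 10000h^3 + 4000h^2 + 840h + 80 = 5(1250h^5 + 2500h^4 + 2000h^3 + 800h^2 + 168h + 16).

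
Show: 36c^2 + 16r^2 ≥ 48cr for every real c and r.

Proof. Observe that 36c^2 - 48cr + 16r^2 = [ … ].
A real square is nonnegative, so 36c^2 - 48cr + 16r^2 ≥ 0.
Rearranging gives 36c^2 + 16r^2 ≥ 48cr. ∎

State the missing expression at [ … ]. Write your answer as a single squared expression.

36c^2 - 48cr + 16r^2 is a perfect-square trinomial: the outer terms are (6c)^2 and (4r)^2, and the cross term is -2·6c·4r.
So 36c^2 - 48cr + 16r^2 = (6c - 4r)^2 ≥ 0.

(6c - 4r)^2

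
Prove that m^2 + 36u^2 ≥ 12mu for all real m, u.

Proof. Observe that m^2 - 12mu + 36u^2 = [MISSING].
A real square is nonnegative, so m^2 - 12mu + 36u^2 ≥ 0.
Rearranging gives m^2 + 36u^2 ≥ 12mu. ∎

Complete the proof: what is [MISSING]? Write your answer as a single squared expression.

(m - 6u)^2

m^2 - 12mu + 36u^2 is a perfect-square trinomial: the outer terms are (m)^2 and (6u)^2, and the cross term is -2·m·6u.
So m^2 - 12mu + 36u^2 = (m - 6u)^2 ≥ 0.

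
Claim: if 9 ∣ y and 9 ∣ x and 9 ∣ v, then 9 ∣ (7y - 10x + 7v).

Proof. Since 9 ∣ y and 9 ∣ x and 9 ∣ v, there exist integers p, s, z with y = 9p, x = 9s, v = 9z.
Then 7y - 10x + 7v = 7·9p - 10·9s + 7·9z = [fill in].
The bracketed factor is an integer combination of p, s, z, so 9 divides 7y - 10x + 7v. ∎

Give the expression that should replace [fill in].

9(7p - 10s + 7z)

Pull the common 9 out of every term: 7·9p - 10·9s + 7·9z = 9(7p - 10s + 7z).
7p - 10s + 7z is an integer, which exhibits the divisibility.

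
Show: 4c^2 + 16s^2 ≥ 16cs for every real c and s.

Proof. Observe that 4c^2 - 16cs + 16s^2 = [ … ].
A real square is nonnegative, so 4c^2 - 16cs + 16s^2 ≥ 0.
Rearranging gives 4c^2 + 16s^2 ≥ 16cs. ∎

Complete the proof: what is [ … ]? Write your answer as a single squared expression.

4c^2 - 16cs + 16s^2 is a perfect-square trinomial: the outer terms are (2c)^2 and (4s)^2, and the cross term is -2·2c·4s.
So 4c^2 - 16cs + 16s^2 = (2c - 4s)^2 ≥ 0.

(2c - 4s)^2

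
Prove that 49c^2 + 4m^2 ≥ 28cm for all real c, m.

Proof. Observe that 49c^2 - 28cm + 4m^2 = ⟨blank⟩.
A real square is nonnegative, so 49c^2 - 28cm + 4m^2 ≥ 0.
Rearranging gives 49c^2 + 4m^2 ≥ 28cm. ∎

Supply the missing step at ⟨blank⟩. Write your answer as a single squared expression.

(7c - 2m)^2

The leading and trailing coefficients are 7^2 and 2^2, and 28 = 2·7·2, so the trinomial is (7c - 2m)^2.
Hence 49c^2 - 28cm + 4m^2 ≥ 0.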